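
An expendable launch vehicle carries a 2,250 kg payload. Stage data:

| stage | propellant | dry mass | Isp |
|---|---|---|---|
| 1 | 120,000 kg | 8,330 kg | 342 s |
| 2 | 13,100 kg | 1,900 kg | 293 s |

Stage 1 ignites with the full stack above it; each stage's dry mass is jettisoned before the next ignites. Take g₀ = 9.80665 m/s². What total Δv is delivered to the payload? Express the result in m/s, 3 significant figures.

Ignition mass of stage 1 = 120,000+8,330 + 13,100+1,900 + 2,250 = 145,580 kg.
Stage 1: m₀ = 145,580 kg, m_f = 145,580 − 120,000 = 25,580 kg; Δv = 342×9.80665×ln(5.691) = 3353.9×1.7389 ≈ 5832 m/s.
Stage 2: m₀ = 17,250 kg, m_f = 17,250 − 13,100 = 4,150 kg; Δv = 293×9.80665×ln(4.157) = 2873.3×1.4247 ≈ 4094 m/s.
Total Δv = 5832 + 4094 = 9926 m/s.

Δv ≈ 9930 m/s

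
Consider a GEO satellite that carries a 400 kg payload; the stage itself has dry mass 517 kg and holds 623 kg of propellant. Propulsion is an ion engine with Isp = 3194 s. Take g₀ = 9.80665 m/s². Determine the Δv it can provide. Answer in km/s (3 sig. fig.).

Δv ≈ 16.2 km/s

v_e = Isp · g₀ = 3194 × 9.80665 = 31322.4 m/s.
m₀ = payload + dry + propellant = 400 + 517 + 623 = 1,540 kg.
m_f = payload + dry = 400 + 517 = 917 kg.
Δv = v_e · ln(m₀/m_f) = 31322.4 × ln(1.679) = 31322.4 × 0.5184 ≈ 16238.5 m/s.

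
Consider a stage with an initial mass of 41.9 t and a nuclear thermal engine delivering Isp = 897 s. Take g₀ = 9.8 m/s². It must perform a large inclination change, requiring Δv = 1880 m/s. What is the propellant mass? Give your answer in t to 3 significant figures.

propellant mass ≈ 8.07 t

v_e = Isp · g₀ = 897 × 9.8 = 8790.6 m/s.
By the Tsiolkovsky rocket equation, m₀/m_f = exp(Δv / v_e) = exp(1880 / 8790.6) = exp(0.2139) = 1.2385.
m_f = 41.9 / 1.2385 = 33.8312 t, so propellant = m₀ − m_f = 41.9 − 33.8312 = 8.0688 t.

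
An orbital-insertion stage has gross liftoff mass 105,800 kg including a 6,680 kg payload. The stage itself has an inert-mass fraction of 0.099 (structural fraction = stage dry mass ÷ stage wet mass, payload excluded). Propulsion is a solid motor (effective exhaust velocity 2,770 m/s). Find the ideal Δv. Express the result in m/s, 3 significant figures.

Δv ≈ 5150 m/s

Stage wet mass = m₀ − payload = 105,800 − 6,680 = 99,120 kg.
Stage dry mass = ε × stage wet mass = 0.099 × 99,120 = 9,812.88 kg.
Burnout mass m_f = stage dry + payload = 9,812.88 + 6,680 = 16,492.88 kg.
Rocket equation: Δv = v_e · ln(105,800/16,492.88) = 2770.0 × ln(6.415) = 2770.0 × 1.8586 ≈ 5148 m/s.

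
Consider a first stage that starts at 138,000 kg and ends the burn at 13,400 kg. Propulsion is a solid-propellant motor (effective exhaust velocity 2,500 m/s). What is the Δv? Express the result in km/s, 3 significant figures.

Δv ≈ 5.83 km/s

Δv = v_e · ln(m₀/m_f) = 2500.0 × ln(10.3) = 2500.0 × 2.3320 ≈ 5830.0 m/s.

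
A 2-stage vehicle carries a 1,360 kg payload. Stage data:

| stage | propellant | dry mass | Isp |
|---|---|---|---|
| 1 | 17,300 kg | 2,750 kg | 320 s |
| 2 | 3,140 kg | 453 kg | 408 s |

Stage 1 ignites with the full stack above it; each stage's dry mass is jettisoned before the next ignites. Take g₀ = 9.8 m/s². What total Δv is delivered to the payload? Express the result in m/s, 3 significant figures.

Ignition mass of stage 1 = 17,300+2,750 + 3,140+453 + 1,360 = 25,003 kg.
Stage 1: m₀ = 25,003 kg, m_f = 25,003 − 17,300 = 7,703 kg; Δv = 320×9.8×ln(3.246) = 3136.0×1.1774 ≈ 3692 m/s.
Stage 2: m₀ = 4,953 kg, m_f = 4,953 − 3,140 = 1,813 kg; Δv = 408×9.8×ln(2.732) = 3998.4×1.0050 ≈ 4018 m/s.
Total Δv = 3692 + 4018 = 7710 m/s.

Δv ≈ 7710 m/s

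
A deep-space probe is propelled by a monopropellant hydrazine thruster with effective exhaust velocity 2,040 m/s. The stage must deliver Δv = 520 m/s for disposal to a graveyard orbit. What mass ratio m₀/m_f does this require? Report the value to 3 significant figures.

mass ratio ≈ 1.29

From the ideal rocket equation, m₀/m_f = exp(Δv / v_e) = exp(520 / 2040.0) = exp(0.2549) = 1.2903.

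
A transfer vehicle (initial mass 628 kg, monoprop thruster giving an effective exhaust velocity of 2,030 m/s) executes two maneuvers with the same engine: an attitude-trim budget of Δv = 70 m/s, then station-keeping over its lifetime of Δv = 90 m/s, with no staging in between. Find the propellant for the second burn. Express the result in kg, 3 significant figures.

propellant for the second burn ≈ 26.3 kg

After the first burn: m = 628 × exp(−70/2030.0) = 628 × 0.96610 = 606.711 kg.
After the second burn: m = 606.711 × exp(−90/2030.0) = 606.711 × 0.95663 = 580.398 kg.
Second-burn propellant = 606.711 − 580.398 = 26.313 kg.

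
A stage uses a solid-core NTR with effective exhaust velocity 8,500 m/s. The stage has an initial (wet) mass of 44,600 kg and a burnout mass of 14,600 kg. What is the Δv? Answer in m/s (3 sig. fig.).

From the ideal rocket equation, Δv = v_e · ln(m₀/m_f) = 8500.0 × ln(3.055) = 8500.0 × 1.1167 ≈ 9492.1 m/s.

Δv ≈ 9490 m/s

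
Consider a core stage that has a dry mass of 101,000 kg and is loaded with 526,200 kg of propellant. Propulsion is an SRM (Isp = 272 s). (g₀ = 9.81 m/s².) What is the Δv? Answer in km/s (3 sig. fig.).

v_e = Isp · g₀ = 272 × 9.81 = 2668.3 m/s.
m₀ = m_dry + m_prop = 101,000 + 526,200 = 627,200 kg.
Using Δv = v_e ln(m₀/m_f): Δv = v_e · ln(m₀/m_f) = 2668.3 × ln(6.21) = 2668.3 × 1.8261 ≈ 4872.7 m/s.

Δv ≈ 4.87 km/s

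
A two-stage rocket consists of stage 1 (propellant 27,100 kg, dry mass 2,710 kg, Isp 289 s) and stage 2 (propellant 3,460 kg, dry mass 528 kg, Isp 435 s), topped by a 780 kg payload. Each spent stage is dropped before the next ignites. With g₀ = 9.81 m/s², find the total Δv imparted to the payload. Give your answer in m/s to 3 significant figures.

Δv ≈ 9860 m/s

Ignition mass of stage 1 = 27,100+2,710 + 3,460+528 + 780 = 34,578 kg.
Stage 1: m₀ = 34,578 kg, m_f = 34,578 − 27,100 = 7,478 kg; Δv = 289×9.81×ln(4.624) = 2835.1×1.5313 ≈ 4341 m/s.
Stage 2: m₀ = 4,768 kg, m_f = 4,768 − 3,460 = 1,308 kg; Δv = 435×9.81×ln(3.645) = 4267.4×1.2934 ≈ 5520 m/s.
Total Δv = 4341 + 5520 = 9861 m/s.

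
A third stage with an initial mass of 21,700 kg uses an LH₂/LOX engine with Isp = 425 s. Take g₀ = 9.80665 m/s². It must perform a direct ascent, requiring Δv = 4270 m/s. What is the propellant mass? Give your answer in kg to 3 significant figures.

propellant mass ≈ 13900 kg

v_e = Isp · g₀ = 425 × 9.80665 = 4167.8 m/s.
Rocket equation: m₀/m_f = exp(Δv / v_e) = exp(4270 / 4167.8) = exp(1.0245) = 2.7857.
m_f = 21,700 / 2.7857 = 7,789.78 kg, so propellant = m₀ − m_f = 21,700 − 7,789.78 = 13,910.22 kg.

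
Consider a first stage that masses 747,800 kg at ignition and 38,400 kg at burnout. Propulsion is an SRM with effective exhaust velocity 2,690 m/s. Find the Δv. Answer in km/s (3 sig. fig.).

Rocket equation: Δv = v_e · ln(m₀/m_f) = 2690.0 × ln(19.47) = 2690.0 × 2.9691 ≈ 7986.8 m/s.

Δv ≈ 7.99 km/s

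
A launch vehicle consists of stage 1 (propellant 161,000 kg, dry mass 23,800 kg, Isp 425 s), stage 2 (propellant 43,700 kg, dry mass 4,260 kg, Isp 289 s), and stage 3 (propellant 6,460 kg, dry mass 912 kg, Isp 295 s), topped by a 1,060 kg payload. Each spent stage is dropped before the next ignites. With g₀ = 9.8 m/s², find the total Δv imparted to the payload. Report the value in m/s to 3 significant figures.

Δv ≈ 13000 m/s

Ignition mass of stage 1 = 161,000+23,800 + 43,700+4,260 + 6,460+912 + 1,060 = 241,192 kg.
Stage 1: m₀ = 241,192 kg, m_f = 241,192 − 161,000 = 80,192 kg; Δv = 425×9.8×ln(3.008) = 4165.0×1.1012 ≈ 4586 m/s.
Stage 2: m₀ = 56,392 kg, m_f = 56,392 − 43,700 = 12,692 kg; Δv = 289×9.8×ln(4.443) = 2832.2×1.4914 ≈ 4224 m/s.
Stage 3: m₀ = 8,432 kg, m_f = 8,432 − 6,460 = 1,972 kg; Δv = 295×9.8×ln(4.276) = 2891.0×1.4530 ≈ 4201 m/s.
Total Δv = 4586 + 4224 + 4201 = 13011 m/s.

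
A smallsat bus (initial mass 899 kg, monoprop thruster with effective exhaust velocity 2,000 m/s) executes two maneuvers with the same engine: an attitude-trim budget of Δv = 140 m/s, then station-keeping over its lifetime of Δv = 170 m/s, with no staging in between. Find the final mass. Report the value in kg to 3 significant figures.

final mass ≈ 770 kg

After the first burn: m = 899 × exp(−140/2000.0) = 899 × 0.93239 = 838.219 kg.
After the second burn: m = 838.219 × exp(−170/2000.0) = 838.219 × 0.91851 = 769.913 kg.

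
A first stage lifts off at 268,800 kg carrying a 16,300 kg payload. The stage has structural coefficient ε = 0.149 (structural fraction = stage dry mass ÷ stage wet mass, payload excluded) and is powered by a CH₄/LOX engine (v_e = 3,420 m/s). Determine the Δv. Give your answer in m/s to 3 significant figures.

Stage wet mass = m₀ − payload = 268,800 − 16,300 = 252,500 kg.
Stage dry mass = ε × stage wet mass = 0.149 × 252,500 = 37,622.5 kg.
Burnout mass m_f = stage dry + payload = 37,622.5 + 16,300 = 53,922.5 kg.
Δv = v_e · ln(268,800/53,922.5) = 3420.0 × ln(4.985) = 3420.0 × 1.6064 ≈ 5494 m/s.

Δv ≈ 5490 m/s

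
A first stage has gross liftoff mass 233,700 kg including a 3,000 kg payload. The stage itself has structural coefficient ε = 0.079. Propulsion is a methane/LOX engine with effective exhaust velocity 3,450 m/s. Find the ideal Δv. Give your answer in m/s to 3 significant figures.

Stage wet mass = m₀ − payload = 233,700 − 3,000 = 230,700 kg.
Stage dry mass = ε × stage wet mass = 0.079 × 230,700 = 18,225.3 kg.
Burnout mass m_f = stage dry + payload = 18,225.3 + 3,000 = 21,225.3 kg.
Δv = v_e · ln(233,700/21,225.3) = 3450.0 × ln(11.01) = 3450.0 × 2.3988 ≈ 8276 m/s.

Δv ≈ 8280 m/s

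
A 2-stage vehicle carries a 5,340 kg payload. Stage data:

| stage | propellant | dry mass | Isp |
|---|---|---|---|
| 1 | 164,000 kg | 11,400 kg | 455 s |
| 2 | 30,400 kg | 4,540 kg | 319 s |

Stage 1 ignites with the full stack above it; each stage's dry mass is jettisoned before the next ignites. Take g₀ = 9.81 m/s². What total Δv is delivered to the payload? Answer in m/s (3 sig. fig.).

Δv ≈ 10800 m/s

Ignition mass of stage 1 = 164,000+11,400 + 30,400+4,540 + 5,340 = 215,680 kg.
Stage 1: m₀ = 215,680 kg, m_f = 215,680 − 164,000 = 51,680 kg; Δv = 455×9.81×ln(4.173) = 4463.6×1.4287 ≈ 6377 m/s.
Stage 2: m₀ = 40,280 kg, m_f = 40,280 − 30,400 = 9,880 kg; Δv = 319×9.81×ln(4.077) = 3129.4×1.4053 ≈ 4398 m/s.
Total Δv = 6377 + 4398 = 10775 m/s.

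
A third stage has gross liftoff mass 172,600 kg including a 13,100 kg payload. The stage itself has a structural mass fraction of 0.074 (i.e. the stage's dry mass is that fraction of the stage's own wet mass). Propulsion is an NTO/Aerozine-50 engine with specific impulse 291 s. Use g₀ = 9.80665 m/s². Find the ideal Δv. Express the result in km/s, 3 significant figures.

Stage wet mass = m₀ − payload = 172,600 − 13,100 = 159,500 kg.
Stage dry mass = ε × stage wet mass = 0.074 × 159,500 = 11,803 kg.
Burnout mass m_f = stage dry + payload = 11,803 + 13,100 = 24,903 kg.
v_e = Isp · g₀ = 291 × 9.80665 = 2853.7 m/s.
From the ideal rocket equation, Δv = v_e · ln(172,600/24,903) = 2853.7 × ln(6.931) = 2853.7 × 1.9360 ≈ 5525 m/s.

Δv ≈ 5.52 km/s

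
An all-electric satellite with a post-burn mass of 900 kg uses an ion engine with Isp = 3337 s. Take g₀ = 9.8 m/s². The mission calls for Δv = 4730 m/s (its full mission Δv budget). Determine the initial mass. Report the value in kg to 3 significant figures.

v_e = Isp · g₀ = 3337 × 9.8 = 32702.6 m/s.
m₀/m_f = exp(Δv / v_e) = exp(4730 / 32702.6) = exp(0.1446) = 1.1556.
m₀ = m_f × 1.1556 = 900 × 1.1556 = 1,040.04 kg.

initial mass ≈ 1040 kg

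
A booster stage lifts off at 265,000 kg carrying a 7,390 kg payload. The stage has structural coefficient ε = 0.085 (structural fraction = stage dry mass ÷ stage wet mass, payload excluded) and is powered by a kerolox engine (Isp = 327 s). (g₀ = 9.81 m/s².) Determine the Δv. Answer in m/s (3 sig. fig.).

Δv ≈ 7070 m/s

Stage wet mass = m₀ − payload = 265,000 − 7,390 = 257,610 kg.
Stage dry mass = ε × stage wet mass = 0.085 × 257,610 = 21,896.9 kg.
Burnout mass m_f = stage dry + payload = 21,896.9 + 7,390 = 29,286.9 kg.
v_e = Isp · g₀ = 327 × 9.81 = 3207.9 m/s.
Δv = v_e · ln(265,000/29,286.9) = 3207.9 × ln(9.048) = 3207.9 × 2.2026 ≈ 7066 m/s.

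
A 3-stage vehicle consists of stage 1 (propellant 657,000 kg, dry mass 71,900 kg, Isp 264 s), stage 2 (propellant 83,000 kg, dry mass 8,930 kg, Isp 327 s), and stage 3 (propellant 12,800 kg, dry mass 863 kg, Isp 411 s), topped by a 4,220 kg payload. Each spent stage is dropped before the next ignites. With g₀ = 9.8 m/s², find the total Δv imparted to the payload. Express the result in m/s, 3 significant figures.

Ignition mass of stage 1 = 657,000+71,900 + 83,000+8,930 + 12,800+863 + 4,220 = 838,713 kg.
Stage 1: m₀ = 838,713 kg, m_f = 838,713 − 657,000 = 181,713 kg; Δv = 264×9.8×ln(4.616) = 2587.2×1.5294 ≈ 3957 m/s.
Stage 2: m₀ = 109,813 kg, m_f = 109,813 − 83,000 = 26,813 kg; Δv = 327×9.8×ln(4.096) = 3204.6×1.4099 ≈ 4518 m/s.
Stage 3: m₀ = 17,883 kg, m_f = 17,883 − 12,800 = 5,083 kg; Δv = 411×9.8×ln(3.518) = 4027.8×1.2579 ≈ 5067 m/s.
Total Δv = 3957 + 4518 + 5067 = 13542 m/s.

Δv ≈ 13500 m/s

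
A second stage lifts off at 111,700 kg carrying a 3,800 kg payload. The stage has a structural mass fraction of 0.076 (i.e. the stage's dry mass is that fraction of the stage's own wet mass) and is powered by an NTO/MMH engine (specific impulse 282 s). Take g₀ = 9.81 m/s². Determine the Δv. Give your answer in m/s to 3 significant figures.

Δv ≈ 6170 m/s

Stage wet mass = m₀ − payload = 111,700 − 3,800 = 107,900 kg.
Stage dry mass = ε × stage wet mass = 0.076 × 107,900 = 8,200.4 kg.
Burnout mass m_f = stage dry + payload = 8,200.4 + 3,800 = 12,000.4 kg.
v_e = Isp · g₀ = 282 × 9.81 = 2766.4 m/s.
Δv = v_e · ln(111,700/12,000.4) = 2766.4 × ln(9.308) = 2766.4 × 2.2309 ≈ 6172 m/s.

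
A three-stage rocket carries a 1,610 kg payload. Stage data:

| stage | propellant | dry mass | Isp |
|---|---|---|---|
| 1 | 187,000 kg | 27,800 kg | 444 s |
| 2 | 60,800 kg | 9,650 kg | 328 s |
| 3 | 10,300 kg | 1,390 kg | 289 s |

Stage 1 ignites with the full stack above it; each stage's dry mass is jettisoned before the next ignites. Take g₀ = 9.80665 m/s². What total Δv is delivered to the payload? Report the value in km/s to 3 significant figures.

Δv ≈ 12.7 km/s

Ignition mass of stage 1 = 187,000+27,800 + 60,800+9,650 + 10,300+1,390 + 1,610 = 298,550 kg.
Stage 1: m₀ = 298,550 kg, m_f = 298,550 − 187,000 = 111,550 kg; Δv = 444×9.80665×ln(2.676) = 4354.2×0.9845 ≈ 4287 m/s.
Stage 2: m₀ = 83,750 kg, m_f = 83,750 − 60,800 = 22,950 kg; Δv = 328×9.80665×ln(3.649) = 3216.6×1.2945 ≈ 4164 m/s.
Stage 3: m₀ = 13,300 kg, m_f = 13,300 − 10,300 = 3,000 kg; Δv = 289×9.80665×ln(4.433) = 2834.1×1.4892 ≈ 4220 m/s.
Total Δv = 4287 + 4164 + 4220 = 12671 m/s.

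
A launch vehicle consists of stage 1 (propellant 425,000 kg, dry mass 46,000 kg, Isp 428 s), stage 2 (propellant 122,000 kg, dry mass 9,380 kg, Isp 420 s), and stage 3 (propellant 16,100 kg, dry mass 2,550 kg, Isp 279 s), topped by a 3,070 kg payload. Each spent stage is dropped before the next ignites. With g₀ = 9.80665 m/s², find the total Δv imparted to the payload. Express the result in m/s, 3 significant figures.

Δv ≈ 15100 m/s

Ignition mass of stage 1 = 425,000+46,000 + 122,000+9,380 + 16,100+2,550 + 3,070 = 624,100 kg.
Stage 1: m₀ = 624,100 kg, m_f = 624,100 − 425,000 = 199,100 kg; Δv = 428×9.80665×ln(3.135) = 4197.2×1.1425 ≈ 4795 m/s.
Stage 2: m₀ = 153,100 kg, m_f = 153,100 − 122,000 = 31,100 kg; Δv = 420×9.80665×ln(4.923) = 4118.8×1.5939 ≈ 6565 m/s.
Stage 3: m₀ = 21,720 kg, m_f = 21,720 − 16,100 = 5,620 kg; Δv = 279×9.80665×ln(3.865) = 2736.1×1.3519 ≈ 3699 m/s.
Total Δv = 4795 + 6565 + 3699 = 15059 m/s.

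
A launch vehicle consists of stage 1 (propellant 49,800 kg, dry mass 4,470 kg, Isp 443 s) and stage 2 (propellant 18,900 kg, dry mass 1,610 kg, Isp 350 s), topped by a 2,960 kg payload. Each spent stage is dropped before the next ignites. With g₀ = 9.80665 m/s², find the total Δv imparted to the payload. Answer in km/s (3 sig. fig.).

Δv ≈ 10.1 km/s

Ignition mass of stage 1 = 49,800+4,470 + 18,900+1,610 + 2,960 = 77,740 kg.
Stage 1: m₀ = 77,740 kg, m_f = 77,740 − 49,800 = 27,940 kg; Δv = 443×9.80665×ln(2.782) = 4344.3×1.0233 ≈ 4446 m/s.
Stage 2: m₀ = 23,470 kg, m_f = 23,470 − 18,900 = 4,570 kg; Δv = 350×9.80665×ln(5.136) = 3432.3×1.6362 ≈ 5616 m/s.
Total Δv = 4446 + 5616 = 10062 m/s.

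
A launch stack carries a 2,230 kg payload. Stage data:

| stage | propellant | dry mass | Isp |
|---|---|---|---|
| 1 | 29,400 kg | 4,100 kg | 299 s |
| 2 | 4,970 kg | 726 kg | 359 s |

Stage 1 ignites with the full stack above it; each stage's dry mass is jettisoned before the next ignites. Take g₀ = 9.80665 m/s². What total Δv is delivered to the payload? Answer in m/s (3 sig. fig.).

Ignition mass of stage 1 = 29,400+4,100 + 4,970+726 + 2,230 = 41,426 kg.
Stage 1: m₀ = 41,426 kg, m_f = 41,426 − 29,400 = 12,026 kg; Δv = 299×9.80665×ln(3.445) = 2932.2×1.2368 ≈ 3627 m/s.
Stage 2: m₀ = 7,926 kg, m_f = 7,926 − 4,970 = 2,956 kg; Δv = 359×9.80665×ln(2.681) = 3520.6×0.9863 ≈ 3472 m/s.
Total Δv = 3627 + 3472 = 7099 m/s.

Δv ≈ 7100 m/s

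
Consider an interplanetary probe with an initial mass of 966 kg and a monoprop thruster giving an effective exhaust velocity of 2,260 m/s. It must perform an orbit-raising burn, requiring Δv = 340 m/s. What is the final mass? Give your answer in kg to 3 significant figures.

final mass ≈ 831 kg

m₀/m_f = exp(Δv / v_e) = exp(340 / 2260.0) = exp(0.1504) = 1.1623.
m_f = m₀ / 1.1623 = 966 / 1.1623 = 831.111 kg.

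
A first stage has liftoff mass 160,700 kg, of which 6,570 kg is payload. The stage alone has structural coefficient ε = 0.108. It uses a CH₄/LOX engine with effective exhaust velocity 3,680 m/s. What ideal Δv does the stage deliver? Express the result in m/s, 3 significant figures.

Δv ≈ 7120 m/s

Stage wet mass = m₀ − payload = 160,700 − 6,570 = 154,130 kg.
Stage dry mass = ε × stage wet mass = 0.108 × 154,130 = 16,646 kg.
Burnout mass m_f = stage dry + payload = 16,646 + 6,570 = 23,216 kg.
Rocket equation: Δv = v_e · ln(160,700/23,216) = 3680.0 × ln(6.922) = 3680.0 × 1.9347 ≈ 7120 m/s.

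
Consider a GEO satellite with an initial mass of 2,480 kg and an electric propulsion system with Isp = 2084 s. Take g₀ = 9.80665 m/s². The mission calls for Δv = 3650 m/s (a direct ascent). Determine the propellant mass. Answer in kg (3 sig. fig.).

propellant mass ≈ 406 kg

v_e = Isp · g₀ = 2084 × 9.80665 = 20437.1 m/s.
By the Tsiolkovsky rocket equation, m₀/m_f = exp(Δv / v_e) = exp(3650 / 20437.1) = exp(0.1786) = 1.1955.
m_f = 2,480 / 1.1955 = 2,074.45 kg, so propellant = m₀ − m_f = 2,480 − 2,074.45 = 405.55 kg.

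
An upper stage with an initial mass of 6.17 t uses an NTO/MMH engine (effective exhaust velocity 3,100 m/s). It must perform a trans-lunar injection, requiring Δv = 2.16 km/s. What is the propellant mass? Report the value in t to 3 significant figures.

propellant mass ≈ 3.10 t

By the Tsiolkovsky rocket equation, m₀/m_f = exp(Δv / v_e) = exp(2160 / 3100.0) = exp(0.6968) = 2.0073.
m_f = 6.17 / 2.0073 = 3.07378 t, so propellant = m₀ − m_f = 6.17 − 3.07378 = 3.09622 t.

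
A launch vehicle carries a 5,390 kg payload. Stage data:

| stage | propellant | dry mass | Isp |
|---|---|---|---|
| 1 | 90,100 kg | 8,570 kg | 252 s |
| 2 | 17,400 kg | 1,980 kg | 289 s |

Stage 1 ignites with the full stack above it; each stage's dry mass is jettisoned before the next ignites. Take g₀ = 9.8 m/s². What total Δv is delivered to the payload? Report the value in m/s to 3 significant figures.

Ignition mass of stage 1 = 90,100+8,570 + 17,400+1,980 + 5,390 = 123,440 kg.
Stage 1: m₀ = 123,440 kg, m_f = 123,440 − 90,100 = 33,340 kg; Δv = 252×9.8×ln(3.702) = 2469.6×1.3090 ≈ 3233 m/s.
Stage 2: m₀ = 24,770 kg, m_f = 24,770 − 17,400 = 7,370 kg; Δv = 289×9.8×ln(3.361) = 2832.2×1.2122 ≈ 3433 m/s.
Total Δv = 3233 + 3433 = 6666 m/s.

Δv ≈ 6670 m/s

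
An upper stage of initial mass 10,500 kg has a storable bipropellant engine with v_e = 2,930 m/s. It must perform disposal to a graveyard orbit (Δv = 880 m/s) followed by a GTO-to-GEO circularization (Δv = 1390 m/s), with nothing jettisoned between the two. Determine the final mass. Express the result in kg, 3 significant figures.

After the first burn: m = 10500 × exp(−880/2930.0) = 10500 × 0.74057 = 7,775.99 kg.
After the second burn: m = 7,775.99 × exp(−1390/2930.0) = 7,775.99 × 0.62226 = 4,838.69 kg.

final mass ≈ 4840 kg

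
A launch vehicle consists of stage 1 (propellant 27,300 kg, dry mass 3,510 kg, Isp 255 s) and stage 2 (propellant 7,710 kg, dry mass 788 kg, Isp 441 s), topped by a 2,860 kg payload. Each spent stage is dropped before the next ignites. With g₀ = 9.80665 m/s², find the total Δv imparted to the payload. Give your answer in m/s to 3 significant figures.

Δv ≈ 7520 m/s

Ignition mass of stage 1 = 27,300+3,510 + 7,710+788 + 2,860 = 42,168 kg.
Stage 1: m₀ = 42,168 kg, m_f = 42,168 − 27,300 = 14,868 kg; Δv = 255×9.80665×ln(2.836) = 2500.7×1.0425 ≈ 2607 m/s.
Stage 2: m₀ = 11,358 kg, m_f = 11,358 − 7,710 = 3,648 kg; Δv = 441×9.80665×ln(3.113) = 4324.7×1.1357 ≈ 4912 m/s.
Total Δv = 2607 + 4912 = 7519 m/s.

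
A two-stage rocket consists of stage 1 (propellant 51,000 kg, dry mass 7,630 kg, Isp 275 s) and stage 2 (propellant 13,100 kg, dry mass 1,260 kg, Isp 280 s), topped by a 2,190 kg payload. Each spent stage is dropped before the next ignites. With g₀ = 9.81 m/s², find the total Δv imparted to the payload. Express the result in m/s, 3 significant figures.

Δv ≈ 7370 m/s

Ignition mass of stage 1 = 51,000+7,630 + 13,100+1,260 + 2,190 = 75,180 kg.
Stage 1: m₀ = 75,180 kg, m_f = 75,180 − 51,000 = 24,180 kg; Δv = 275×9.81×ln(3.109) = 2697.8×1.1344 ≈ 3060 m/s.
Stage 2: m₀ = 16,550 kg, m_f = 16,550 − 13,100 = 3,450 kg; Δv = 280×9.81×ln(4.797) = 2746.8×1.5680 ≈ 4307 m/s.
Total Δv = 3060 + 4307 = 7367 m/s.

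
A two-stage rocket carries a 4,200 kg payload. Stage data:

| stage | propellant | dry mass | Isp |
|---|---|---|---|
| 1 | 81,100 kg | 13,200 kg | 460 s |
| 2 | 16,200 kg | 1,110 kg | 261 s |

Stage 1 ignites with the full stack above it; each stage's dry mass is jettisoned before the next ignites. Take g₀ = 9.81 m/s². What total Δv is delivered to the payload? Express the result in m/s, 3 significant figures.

Ignition mass of stage 1 = 81,100+13,200 + 16,200+1,110 + 4,200 = 115,810 kg.
Stage 1: m₀ = 115,810 kg, m_f = 115,810 − 81,100 = 34,710 kg; Δv = 460×9.81×ln(3.337) = 4512.6×1.2049 ≈ 5437 m/s.
Stage 2: m₀ = 21,510 kg, m_f = 21,510 − 16,200 = 5,310 kg; Δv = 261×9.81×ln(4.051) = 2560.4×1.3989 ≈ 3582 m/s.
Total Δv = 5437 + 3582 = 9019 m/s.

Δv ≈ 9020 m/s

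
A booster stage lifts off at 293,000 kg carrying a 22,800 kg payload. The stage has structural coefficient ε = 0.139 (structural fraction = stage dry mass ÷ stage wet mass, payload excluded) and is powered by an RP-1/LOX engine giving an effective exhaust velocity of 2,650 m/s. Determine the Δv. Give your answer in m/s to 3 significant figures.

Stage wet mass = m₀ − payload = 293,000 − 22,800 = 270,200 kg.
Stage dry mass = ε × stage wet mass = 0.139 × 270,200 = 37,557.8 kg.
Burnout mass m_f = stage dry + payload = 37,557.8 + 22,800 = 60,357.8 kg.
Rocket equation: Δv = v_e · ln(293,000/60,357.8) = 2650.0 × ln(4.854) = 2650.0 × 1.5799 ≈ 4187 m/s.

Δv ≈ 4190 m/s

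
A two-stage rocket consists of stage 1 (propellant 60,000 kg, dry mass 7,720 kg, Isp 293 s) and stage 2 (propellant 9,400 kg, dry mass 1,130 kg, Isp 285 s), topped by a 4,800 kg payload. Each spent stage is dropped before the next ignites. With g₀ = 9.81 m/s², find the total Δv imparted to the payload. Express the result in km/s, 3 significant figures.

Δv ≈ 6.34 km/s

Ignition mass of stage 1 = 60,000+7,720 + 9,400+1,130 + 4,800 = 83,050 kg.
Stage 1: m₀ = 83,050 kg, m_f = 83,050 − 60,000 = 23,050 kg; Δv = 293×9.81×ln(3.603) = 2874.3×1.2818 ≈ 3684 m/s.
Stage 2: m₀ = 15,330 kg, m_f = 15,330 − 9,400 = 5,930 kg; Δv = 285×9.81×ln(2.585) = 2795.9×0.9498 ≈ 2655 m/s.
Total Δv = 3684 + 2655 = 6339 m/s.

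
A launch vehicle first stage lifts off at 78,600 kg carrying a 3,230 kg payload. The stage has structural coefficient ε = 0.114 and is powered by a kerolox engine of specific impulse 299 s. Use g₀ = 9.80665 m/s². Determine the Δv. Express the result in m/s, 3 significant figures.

Stage wet mass = m₀ − payload = 78,600 − 3,230 = 75,370 kg.
Stage dry mass = ε × stage wet mass = 0.114 × 75,370 = 8,592.18 kg.
Burnout mass m_f = stage dry + payload = 8,592.18 + 3,230 = 11,822.18 kg.
v_e = Isp · g₀ = 299 × 9.80665 = 2932.2 m/s.
By the Tsiolkovsky rocket equation, Δv = v_e · ln(78,600/11,822.18) = 2932.2 × ln(6.649) = 2932.2 × 1.8944 ≈ 5555 m/s.

Δv ≈ 5550 m/s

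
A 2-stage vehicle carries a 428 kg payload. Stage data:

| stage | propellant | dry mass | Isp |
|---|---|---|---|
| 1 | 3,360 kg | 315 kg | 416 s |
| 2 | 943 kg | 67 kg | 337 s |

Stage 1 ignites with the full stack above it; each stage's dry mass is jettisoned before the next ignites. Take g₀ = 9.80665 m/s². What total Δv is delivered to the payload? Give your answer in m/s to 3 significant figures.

Δv ≈ 7890 m/s

Ignition mass of stage 1 = 3,360+315 + 943+67 + 428 = 5,113 kg.
Stage 1: m₀ = 5,113 kg, m_f = 5,113 − 3,360 = 1,753 kg; Δv = 416×9.80665×ln(2.917) = 4079.6×1.0705 ≈ 4367 m/s.
Stage 2: m₀ = 1,438 kg, m_f = 1,438 − 943 = 495 kg; Δv = 337×9.80665×ln(2.905) = 3304.8×1.0665 ≈ 3524 m/s.
Total Δv = 4367 + 3524 = 7891 m/s.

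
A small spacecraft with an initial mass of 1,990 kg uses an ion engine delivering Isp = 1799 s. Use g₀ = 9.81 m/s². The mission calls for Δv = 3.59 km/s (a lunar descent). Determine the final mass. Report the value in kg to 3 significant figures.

final mass ≈ 1620 kg

v_e = Isp · g₀ = 1799 × 9.81 = 17648.2 m/s.
Rocket equation: m₀/m_f = exp(Δv / v_e) = exp(3590 / 17648.2) = exp(0.2034) = 1.2256.
m_f = m₀ / 1.2256 = 1,990 / 1.2256 = 1,623.69 kg.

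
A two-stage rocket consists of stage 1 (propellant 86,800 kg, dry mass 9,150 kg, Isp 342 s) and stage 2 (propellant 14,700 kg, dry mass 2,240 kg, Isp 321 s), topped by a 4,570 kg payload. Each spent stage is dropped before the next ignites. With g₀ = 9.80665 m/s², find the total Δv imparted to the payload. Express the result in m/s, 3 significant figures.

Δv ≈ 8130 m/s

Ignition mass of stage 1 = 86,800+9,150 + 14,700+2,240 + 4,570 = 117,460 kg.
Stage 1: m₀ = 117,460 kg, m_f = 117,460 − 86,800 = 30,660 kg; Δv = 342×9.80665×ln(3.831) = 3353.9×1.3431 ≈ 4505 m/s.
Stage 2: m₀ = 21,510 kg, m_f = 21,510 − 14,700 = 6,810 kg; Δv = 321×9.80665×ln(3.159) = 3147.9×1.1501 ≈ 3621 m/s.
Total Δv = 4505 + 3621 = 8126 m/s.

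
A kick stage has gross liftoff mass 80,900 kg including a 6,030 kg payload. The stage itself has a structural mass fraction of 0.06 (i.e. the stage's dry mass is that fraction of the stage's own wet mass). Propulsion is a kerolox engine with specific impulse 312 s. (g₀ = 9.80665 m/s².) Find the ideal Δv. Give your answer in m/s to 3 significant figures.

Stage wet mass = m₀ − payload = 80,900 − 6,030 = 74,870 kg.
Stage dry mass = ε × stage wet mass = 0.06 × 74,870 = 4,492.2 kg.
Burnout mass m_f = stage dry + payload = 4,492.2 + 6,030 = 10,522.2 kg.
v_e = Isp · g₀ = 312 × 9.80665 = 3059.7 m/s.
Rocket equation: Δv = v_e · ln(80,900/10,522.2) = 3059.7 × ln(7.689) = 3059.7 × 2.0397 ≈ 6241 m/s.

Δv ≈ 6240 m/s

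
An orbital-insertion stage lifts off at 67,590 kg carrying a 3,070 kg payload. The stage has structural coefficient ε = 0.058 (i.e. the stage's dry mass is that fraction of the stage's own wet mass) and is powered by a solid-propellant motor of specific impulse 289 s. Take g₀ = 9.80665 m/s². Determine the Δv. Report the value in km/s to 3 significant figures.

Stage wet mass = m₀ − payload = 67,590 − 3,070 = 64,520 kg.
Stage dry mass = ε × stage wet mass = 0.058 × 64,520 = 3,742.16 kg.
Burnout mass m_f = stage dry + payload = 3,742.16 + 3,070 = 6,812.16 kg.
v_e = Isp · g₀ = 289 × 9.80665 = 2834.1 m/s.
Δv = v_e · ln(67,590/6,812.16) = 2834.1 × ln(9.922) = 2834.1 × 2.2948 ≈ 6504 m/s.

Δv ≈ 6.50 km/s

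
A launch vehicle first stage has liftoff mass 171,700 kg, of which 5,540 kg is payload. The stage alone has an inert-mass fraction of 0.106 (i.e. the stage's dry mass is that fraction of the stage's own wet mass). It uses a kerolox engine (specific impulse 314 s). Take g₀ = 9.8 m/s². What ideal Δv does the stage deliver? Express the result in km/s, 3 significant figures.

Δv ≈ 6.17 km/s

Stage wet mass = m₀ − payload = 171,700 − 5,540 = 166,160 kg.
Stage dry mass = ε × stage wet mass = 0.106 × 166,160 = 17,613 kg.
Burnout mass m_f = stage dry + payload = 17,613 + 5,540 = 23,153 kg.
v_e = Isp · g₀ = 314 × 9.8 = 3077.2 m/s.
Δv = v_e · ln(171,700/23,153) = 3077.2 × ln(7.416) = 3077.2 × 2.0036 ≈ 6166 m/s.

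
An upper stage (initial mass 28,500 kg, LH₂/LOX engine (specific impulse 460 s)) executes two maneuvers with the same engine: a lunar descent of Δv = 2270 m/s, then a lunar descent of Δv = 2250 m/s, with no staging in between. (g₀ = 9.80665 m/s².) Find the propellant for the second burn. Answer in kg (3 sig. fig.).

v_e = Isp · g₀ = 460 × 9.80665 = 4511.1 m/s.
After the first burn: m = 28500 × exp(−2270/4511.1) = 28500 × 0.60459 = 17,230.8 kg.
After the second burn: m = 17,230.8 × exp(−2250/4511.1) = 17,230.8 × 0.60727 = 10,463.7 kg.
Second-burn propellant = 17,230.8 − 10,463.7 = 6,767.1 kg.

propellant for the second burn ≈ 6770 kg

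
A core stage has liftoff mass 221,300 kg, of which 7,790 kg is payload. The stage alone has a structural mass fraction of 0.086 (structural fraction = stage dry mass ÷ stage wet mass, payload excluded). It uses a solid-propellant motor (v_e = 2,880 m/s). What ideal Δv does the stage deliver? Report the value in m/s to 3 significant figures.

Δv ≈ 6150 m/s

Stage wet mass = m₀ − payload = 221,300 − 7,790 = 213,510 kg.
Stage dry mass = ε × stage wet mass = 0.086 × 213,510 = 18,361.9 kg.
Burnout mass m_f = stage dry + payload = 18,361.9 + 7,790 = 26,151.9 kg.
Δv = v_e · ln(221,300/26,151.9) = 2880.0 × ln(8.462) = 2880.0 × 2.1356 ≈ 6151 m/s.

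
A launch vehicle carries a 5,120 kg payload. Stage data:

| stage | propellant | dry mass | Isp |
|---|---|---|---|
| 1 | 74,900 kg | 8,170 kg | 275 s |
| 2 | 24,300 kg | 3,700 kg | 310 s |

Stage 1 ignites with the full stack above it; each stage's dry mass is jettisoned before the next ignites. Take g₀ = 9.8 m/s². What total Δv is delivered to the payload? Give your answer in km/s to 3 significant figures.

Ignition mass of stage 1 = 74,900+8,170 + 24,300+3,700 + 5,120 = 116,190 kg.
Stage 1: m₀ = 116,190 kg, m_f = 116,190 − 74,900 = 41,290 kg; Δv = 275×9.8×ln(2.814) = 2695.0×1.0346 ≈ 2788 m/s.
Stage 2: m₀ = 33,120 kg, m_f = 33,120 − 24,300 = 8,820 kg; Δv = 310×9.8×ln(3.755) = 3038.0×1.3231 ≈ 4020 m/s.
Total Δv = 2788 + 4020 = 6808 m/s.

Δv ≈ 6.81 km/s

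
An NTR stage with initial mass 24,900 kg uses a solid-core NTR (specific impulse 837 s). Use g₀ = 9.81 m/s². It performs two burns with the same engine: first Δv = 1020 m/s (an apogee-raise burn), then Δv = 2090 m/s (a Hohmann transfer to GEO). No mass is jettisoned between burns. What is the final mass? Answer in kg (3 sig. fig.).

v_e = Isp · g₀ = 837 × 9.81 = 8211.0 m/s.
After the first burn: m = 24900 × exp(−1020/8211.0) = 24900 × 0.88318 = 21,991.2 kg.
After the second burn: m = 21,991.2 × exp(−2090/8211.0) = 21,991.2 × 0.77527 = 17,049.1 kg.

final mass ≈ 17000 kg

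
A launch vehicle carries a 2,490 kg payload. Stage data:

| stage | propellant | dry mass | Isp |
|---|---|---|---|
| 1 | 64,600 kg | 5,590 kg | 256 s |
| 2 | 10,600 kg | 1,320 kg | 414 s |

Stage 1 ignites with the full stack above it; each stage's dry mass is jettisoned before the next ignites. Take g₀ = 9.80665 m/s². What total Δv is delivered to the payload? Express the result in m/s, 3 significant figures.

Ignition mass of stage 1 = 64,600+5,590 + 10,600+1,320 + 2,490 = 84,600 kg.
Stage 1: m₀ = 84,600 kg, m_f = 84,600 − 64,600 = 20,000 kg; Δv = 256×9.80665×ln(4.23) = 2510.5×1.4422 ≈ 3621 m/s.
Stage 2: m₀ = 14,410 kg, m_f = 14,410 − 10,600 = 3,810 kg; Δv = 414×9.80665×ln(3.782) = 4060.0×1.3303 ≈ 5401 m/s.
Total Δv = 3621 + 5401 = 9022 m/s.

Δv ≈ 9020 m/s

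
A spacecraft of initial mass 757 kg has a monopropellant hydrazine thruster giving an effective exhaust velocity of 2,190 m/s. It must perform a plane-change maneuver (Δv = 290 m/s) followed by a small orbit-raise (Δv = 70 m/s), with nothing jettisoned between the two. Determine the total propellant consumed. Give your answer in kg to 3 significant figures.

total propellant consumed ≈ 115 kg

After the first burn: m = 757 × exp(−290/2190.0) = 757 × 0.87597 = 663.109 kg.
After the second burn: m = 663.109 × exp(−70/2190.0) = 663.109 × 0.96854 = 642.248 kg.
Total propellant = m₀ − m_final = 757 − 642.248 = 114.752 kg.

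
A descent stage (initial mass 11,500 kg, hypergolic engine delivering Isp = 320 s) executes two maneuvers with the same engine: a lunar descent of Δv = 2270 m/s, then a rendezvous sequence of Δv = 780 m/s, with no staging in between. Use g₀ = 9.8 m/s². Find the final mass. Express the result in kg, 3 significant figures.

v_e = Isp · g₀ = 320 × 9.8 = 3136.0 m/s.
After the first burn: m = 11500 × exp(−2270/3136.0) = 11500 × 0.48488 = 5,576.12 kg.
After the second burn: m = 5,576.12 × exp(−780/3136.0) = 5,576.12 × 0.77979 = 4,348.2 kg.

final mass ≈ 4350 kg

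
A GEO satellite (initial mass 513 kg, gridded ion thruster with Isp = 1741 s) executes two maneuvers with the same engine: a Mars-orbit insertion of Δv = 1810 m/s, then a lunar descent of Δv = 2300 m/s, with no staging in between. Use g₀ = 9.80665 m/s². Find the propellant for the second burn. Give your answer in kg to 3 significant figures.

v_e = Isp · g₀ = 1741 × 9.80665 = 17073.4 m/s.
After the first burn: m = 513 × exp(−1810/17073.4) = 513 × 0.89941 = 461.397 kg.
After the second burn: m = 461.397 × exp(−2300/17073.4) = 461.397 × 0.87397 = 403.247 kg.
Second-burn propellant = 461.397 − 403.247 = 58.15 kg.

propellant for the second burn ≈ 58.2 kg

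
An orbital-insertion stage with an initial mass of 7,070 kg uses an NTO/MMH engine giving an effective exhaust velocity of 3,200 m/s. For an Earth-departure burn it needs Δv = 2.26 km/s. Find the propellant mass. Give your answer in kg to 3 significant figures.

m₀/m_f = exp(Δv / v_e) = exp(2260 / 3200.0) = exp(0.7063) = 2.0264.
m_f = 7,070 / 2.0264 = 3,488.95 kg, so propellant = m₀ − m_f = 7,070 − 3,488.95 = 3,581.05 kg.

propellant mass ≈ 3580 kg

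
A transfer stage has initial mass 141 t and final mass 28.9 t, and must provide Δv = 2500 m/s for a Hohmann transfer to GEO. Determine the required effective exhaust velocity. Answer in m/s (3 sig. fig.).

v_e ≈ 1580 m/s

ln(m₀/m_f) = ln(141000/28900) = ln(4.879) = 1.5849.
From the ideal rocket equation, v_e = Δv / ln(m₀/m_f) = 2500 / 1.5849 = 1577.4 m/s.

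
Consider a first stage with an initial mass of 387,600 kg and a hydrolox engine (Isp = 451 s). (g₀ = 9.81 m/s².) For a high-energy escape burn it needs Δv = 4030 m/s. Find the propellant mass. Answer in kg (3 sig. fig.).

propellant mass ≈ 232000 kg

v_e = Isp · g₀ = 451 × 9.81 = 4424.3 m/s.
From the ideal rocket equation, m₀/m_f = exp(Δv / v_e) = exp(4030 / 4424.3) = exp(0.9109) = 2.4865.
m_f = 387,600 / 2.4865 = 155,882 kg, so propellant = m₀ − m_f = 387,600 − 155,882 = 231,718 kg.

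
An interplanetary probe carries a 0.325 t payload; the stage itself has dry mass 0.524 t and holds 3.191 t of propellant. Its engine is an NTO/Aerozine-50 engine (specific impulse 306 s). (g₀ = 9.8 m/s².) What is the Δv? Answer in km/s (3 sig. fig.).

v_e = Isp · g₀ = 306 × 9.8 = 2998.8 m/s.
m₀ = payload + dry + propellant = 0.325 + 0.524 + 3.191 = 4.04 t.
m_f = payload + dry = 0.325 + 0.524 = 0.849 t.
From the ideal rocket equation, Δv = v_e · ln(m₀/m_f) = 2998.8 × ln(4.759) = 2998.8 × 1.5599 ≈ 4678.0 m/s.

Δv ≈ 4.68 km/s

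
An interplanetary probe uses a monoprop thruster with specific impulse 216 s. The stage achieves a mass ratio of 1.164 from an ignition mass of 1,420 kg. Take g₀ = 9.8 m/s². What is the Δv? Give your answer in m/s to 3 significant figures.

Δv ≈ 321 m/s

v_e = Isp · g₀ = 216 × 9.8 = 2116.8 m/s.
By the Tsiolkovsky rocket equation, Δv = v_e · ln(1.164) = 2116.8 × 0.1519 ≈ 321.5 m/s.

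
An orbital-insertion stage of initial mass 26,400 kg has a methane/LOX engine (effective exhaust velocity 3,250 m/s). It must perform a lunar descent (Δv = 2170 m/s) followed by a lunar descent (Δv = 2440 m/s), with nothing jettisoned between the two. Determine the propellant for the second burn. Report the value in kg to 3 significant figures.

After the first burn: m = 26400 × exp(−2170/3250.0) = 26400 × 0.51289 = 13,540.3 kg.
After the second burn: m = 13,540.3 × exp(−2440/3250.0) = 13,540.3 × 0.47200 = 6,391.02 kg.
Second-burn propellant = 13,540.3 − 6,391.02 = 7,149.28 kg.

propellant for the second burn ≈ 7150 kg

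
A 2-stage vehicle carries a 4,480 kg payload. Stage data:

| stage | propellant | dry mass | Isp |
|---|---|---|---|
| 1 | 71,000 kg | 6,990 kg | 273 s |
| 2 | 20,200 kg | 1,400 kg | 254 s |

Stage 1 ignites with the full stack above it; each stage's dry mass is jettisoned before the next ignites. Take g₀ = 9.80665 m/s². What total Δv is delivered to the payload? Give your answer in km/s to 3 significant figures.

Δv ≈ 6.78 km/s

Ignition mass of stage 1 = 71,000+6,990 + 20,200+1,400 + 4,480 = 104,070 kg.
Stage 1: m₀ = 104,070 kg, m_f = 104,070 − 71,000 = 33,070 kg; Δv = 273×9.80665×ln(3.147) = 2677.2×1.1464 ≈ 3069 m/s.
Stage 2: m₀ = 26,080 kg, m_f = 26,080 − 20,200 = 5,880 kg; Δv = 254×9.80665×ln(4.435) = 2490.9×1.4896 ≈ 3710 m/s.
Total Δv = 3069 + 3710 = 6779 m/s.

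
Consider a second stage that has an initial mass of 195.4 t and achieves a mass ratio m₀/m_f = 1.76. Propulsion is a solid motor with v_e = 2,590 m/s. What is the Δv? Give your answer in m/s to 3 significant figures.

Using Δv = v_e ln(m₀/m_f): Δv = v_e · ln(1.76) = 2590.0 × 0.5653 ≈ 1464.2 m/s.

Δv ≈ 1460 m/s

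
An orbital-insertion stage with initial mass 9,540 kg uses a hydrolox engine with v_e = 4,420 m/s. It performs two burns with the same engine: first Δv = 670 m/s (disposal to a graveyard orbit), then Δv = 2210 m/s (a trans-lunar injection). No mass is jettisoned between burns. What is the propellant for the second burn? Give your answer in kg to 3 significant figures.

After the first burn: m = 9540 × exp(−670/4420.0) = 9540 × 0.85935 = 8,198.2 kg.
After the second burn: m = 8,198.2 × exp(−2210/4420.0) = 8,198.2 × 0.60653 = 4,972.45 kg.
Second-burn propellant = 8,198.2 − 4,972.45 = 3,225.75 kg.

propellant for the second burn ≈ 3230 kg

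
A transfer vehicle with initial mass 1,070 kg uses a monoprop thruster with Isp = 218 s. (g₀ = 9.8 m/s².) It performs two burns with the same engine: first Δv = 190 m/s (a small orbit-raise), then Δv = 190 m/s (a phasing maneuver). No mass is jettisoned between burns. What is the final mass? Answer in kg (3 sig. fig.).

final mass ≈ 896 kg

v_e = Isp · g₀ = 218 × 9.8 = 2136.4 m/s.
After the first burn: m = 1070 × exp(−190/2136.4) = 1070 × 0.91491 = 978.954 kg.
After the second burn: m = 978.954 × exp(−190/2136.4) = 978.954 × 0.91491 = 895.655 kg.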